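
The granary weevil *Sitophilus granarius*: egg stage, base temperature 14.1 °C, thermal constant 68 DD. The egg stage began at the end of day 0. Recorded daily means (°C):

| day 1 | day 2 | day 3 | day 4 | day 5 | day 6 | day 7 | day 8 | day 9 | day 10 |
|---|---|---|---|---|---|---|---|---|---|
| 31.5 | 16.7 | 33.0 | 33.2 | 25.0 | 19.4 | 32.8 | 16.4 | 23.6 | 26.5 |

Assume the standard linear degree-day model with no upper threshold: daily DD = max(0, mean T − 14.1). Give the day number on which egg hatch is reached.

Daily DD above 14.1 °C: 17.4, 2.6, 18.9, 19.1, 10.9, 5.3, 18.7, 2.3, 9.5, 12.4.
Cumulative: 17.4, 20.0, 38.9, 58.0, 68.9, 74.2, 92.9, 95.2, 104.7, 117.1.
The total first reaches 68 DD on day 5.

day 5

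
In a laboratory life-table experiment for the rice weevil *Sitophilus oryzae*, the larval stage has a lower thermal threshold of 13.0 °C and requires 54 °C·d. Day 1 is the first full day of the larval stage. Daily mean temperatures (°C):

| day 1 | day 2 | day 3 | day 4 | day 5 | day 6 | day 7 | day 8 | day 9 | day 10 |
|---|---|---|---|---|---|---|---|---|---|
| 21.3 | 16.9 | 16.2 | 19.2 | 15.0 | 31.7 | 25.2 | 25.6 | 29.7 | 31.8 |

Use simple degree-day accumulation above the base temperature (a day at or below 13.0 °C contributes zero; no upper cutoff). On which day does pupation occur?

Daily DD above 13.0 °C: 8.3, 3.9, 3.2, 6.2, 2.0, 18.7, 12.2, 12.6, 16.7, 18.8.
Cumulative: 8.3, 12.2, 15.4, 21.6, 23.6, 42.3, 54.5, 67.1, 83.8, 102.6.
The total first reaches 54 DD on day 7.

day 7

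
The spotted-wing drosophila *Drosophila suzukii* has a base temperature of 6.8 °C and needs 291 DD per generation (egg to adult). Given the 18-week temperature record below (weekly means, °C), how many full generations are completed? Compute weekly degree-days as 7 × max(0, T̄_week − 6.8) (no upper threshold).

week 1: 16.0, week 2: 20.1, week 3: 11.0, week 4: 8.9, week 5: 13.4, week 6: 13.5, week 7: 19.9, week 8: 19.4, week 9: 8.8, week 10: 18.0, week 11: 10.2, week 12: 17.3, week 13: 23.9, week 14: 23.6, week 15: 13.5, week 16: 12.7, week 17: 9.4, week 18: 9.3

3 generations

Weekly DD (7 × max(0, T̄ − 6.8)): 64.4, 93.1, 29.4, 14.7, 46.2, 46.9, 91.7, 88.2, 14.0, 78.4, 23.8, 73.5, 119.7, 117.6, 46.9, 41.3, 18.2, 17.5.
Season total = 1025.5 DD.
Complete generations = ⌊1025.5 / 291⌋ = 3.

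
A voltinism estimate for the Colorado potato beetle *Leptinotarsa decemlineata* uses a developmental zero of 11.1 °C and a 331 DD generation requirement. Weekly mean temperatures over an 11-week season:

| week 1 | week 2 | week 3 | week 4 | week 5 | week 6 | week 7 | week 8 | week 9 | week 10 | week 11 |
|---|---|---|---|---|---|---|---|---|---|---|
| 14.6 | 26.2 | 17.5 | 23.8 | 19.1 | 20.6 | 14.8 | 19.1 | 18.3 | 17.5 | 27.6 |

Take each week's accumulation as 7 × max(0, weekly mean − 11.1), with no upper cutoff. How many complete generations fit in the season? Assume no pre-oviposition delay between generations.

2 generations

Weekly DD (7 × max(0, T̄ − 11.1)): 24.5, 105.7, 44.8, 88.9, 56.0, 66.5, 25.9, 56.0, 50.4, 44.8, 115.5.
Season total = 679.0 DD.
Complete generations = ⌊679.0 / 331⌋ = 2.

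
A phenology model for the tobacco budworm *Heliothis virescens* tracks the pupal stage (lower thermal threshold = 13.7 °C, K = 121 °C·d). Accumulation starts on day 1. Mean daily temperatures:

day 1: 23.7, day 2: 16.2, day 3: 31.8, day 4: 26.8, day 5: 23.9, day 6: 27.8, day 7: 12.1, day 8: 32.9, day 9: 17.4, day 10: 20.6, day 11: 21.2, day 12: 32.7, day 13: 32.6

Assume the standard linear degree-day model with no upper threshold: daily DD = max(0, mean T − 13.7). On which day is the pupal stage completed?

day 12

Daily DD above 13.7 °C: 10.0, 2.5, 18.1, 13.1, 10.2, 14.1, 0.0, 19.2, 3.7, 6.9, 7.5, 19.0, 18.9.
Cumulative: 10.0, 12.5, 30.6, 43.7, 53.9, 68.0, 68.0, 87.2, 90.9, 97.8, 105.3, 124.3, 143.2.
The total first reaches 121 DD on day 12.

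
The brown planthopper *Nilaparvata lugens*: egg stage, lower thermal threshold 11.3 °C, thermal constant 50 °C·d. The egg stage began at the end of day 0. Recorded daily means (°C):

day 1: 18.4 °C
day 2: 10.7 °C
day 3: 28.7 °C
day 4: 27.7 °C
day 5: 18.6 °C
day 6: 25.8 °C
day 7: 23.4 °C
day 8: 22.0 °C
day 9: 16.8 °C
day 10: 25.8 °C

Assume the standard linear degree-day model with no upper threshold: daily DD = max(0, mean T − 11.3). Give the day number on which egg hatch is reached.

day 6

Daily DD above 11.3 °C: 7.1, 0.0, 17.4, 16.4, 7.3, 14.5, 12.1, 10.7, 5.5, 14.5.
Cumulative: 7.1, 7.1, 24.5, 40.9, 48.2, 62.7, 74.8, 85.5, 91.0, 105.5.
The total first reaches 50 DD on day 6.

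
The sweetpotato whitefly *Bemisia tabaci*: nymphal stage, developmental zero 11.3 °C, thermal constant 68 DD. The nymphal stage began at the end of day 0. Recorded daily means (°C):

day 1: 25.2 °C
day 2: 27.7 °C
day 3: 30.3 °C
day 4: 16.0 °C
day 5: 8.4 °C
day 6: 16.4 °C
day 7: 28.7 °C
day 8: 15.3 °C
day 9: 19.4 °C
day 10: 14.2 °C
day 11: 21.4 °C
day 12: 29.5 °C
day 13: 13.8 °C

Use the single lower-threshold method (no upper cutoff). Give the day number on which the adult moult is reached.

day 7

Daily DD above 11.3 °C: 13.9, 16.4, 19.0, 4.7, 0.0, 5.1, 17.4, 4.0, 8.1, 2.9, 10.1, 18.2, 2.5.
Cumulative: 13.9, 30.3, 49.3, 54.0, 54.0, 59.1, 76.5, 80.5, 88.6, 91.5, 101.6, 119.8, 122.3.
The total first reaches 68 DD on day 7.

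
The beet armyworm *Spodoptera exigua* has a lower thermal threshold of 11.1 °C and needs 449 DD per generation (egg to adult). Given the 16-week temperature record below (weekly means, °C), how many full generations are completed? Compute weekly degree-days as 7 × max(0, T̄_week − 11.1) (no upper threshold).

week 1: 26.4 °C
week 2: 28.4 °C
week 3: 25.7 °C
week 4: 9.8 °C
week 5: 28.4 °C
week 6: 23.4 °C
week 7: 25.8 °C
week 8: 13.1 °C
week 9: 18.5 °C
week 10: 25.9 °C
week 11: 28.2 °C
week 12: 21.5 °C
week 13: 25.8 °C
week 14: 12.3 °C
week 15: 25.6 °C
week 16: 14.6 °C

Weekly DD (7 × max(0, T̄ − 11.1)): 107.1, 121.1, 102.2, 0.0, 121.1, 86.1, 102.9, 14.0, 51.8, 103.6, 119.7, 72.8, 102.9, 8.4, 101.5, 24.5.
Season total = 1239.7 DD.
Complete generations = ⌊1239.7 / 449⌋ = 2.

2 generations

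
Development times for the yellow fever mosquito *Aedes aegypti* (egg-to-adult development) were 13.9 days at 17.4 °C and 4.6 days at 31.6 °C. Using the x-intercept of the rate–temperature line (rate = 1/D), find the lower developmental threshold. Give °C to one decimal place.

Under the model K = D·(T − T_b), so D₁·(T₁ − T_b) = D₂·(T₂ − T_b).
13.9·(17.4 − T_b) = 4.6·(31.6 − T_b)
T_b = (13.9·17.4 − 4.6·31.6) / (13.9 − 4.6) = 96.50 / 9.3 = 10.376 °C ≈ 10.4 °C.

10.4 °C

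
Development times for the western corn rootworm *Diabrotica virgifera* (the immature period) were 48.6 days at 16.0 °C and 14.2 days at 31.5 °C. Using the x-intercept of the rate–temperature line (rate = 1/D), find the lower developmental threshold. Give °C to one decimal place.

9.6 °C

Linear rate model ⇒ the product D·(T − T_b) is constant across temperatures.
48.6·(16.0 − T_b) = 14.2·(31.5 − T_b)
T_b = (48.6·16.0 − 14.2·31.5) / (48.6 − 14.2) = 330.30 / 34.4 = 9.602 °C ≈ 9.6 °C.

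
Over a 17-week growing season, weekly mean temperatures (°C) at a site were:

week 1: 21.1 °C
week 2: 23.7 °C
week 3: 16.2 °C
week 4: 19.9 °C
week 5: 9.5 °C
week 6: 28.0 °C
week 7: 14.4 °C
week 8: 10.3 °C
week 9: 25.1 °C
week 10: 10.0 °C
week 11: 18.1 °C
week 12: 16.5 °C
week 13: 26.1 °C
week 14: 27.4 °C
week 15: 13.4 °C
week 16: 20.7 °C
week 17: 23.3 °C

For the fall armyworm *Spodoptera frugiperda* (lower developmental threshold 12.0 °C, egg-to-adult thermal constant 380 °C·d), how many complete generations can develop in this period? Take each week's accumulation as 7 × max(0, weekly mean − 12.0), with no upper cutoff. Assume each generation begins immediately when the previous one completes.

Weekly DD (7 × max(0, T̄ − 12.0)): 63.7, 81.9, 29.4, 55.3, 0.0, 112.0, 16.8, 0.0, 91.7, 0.0, 42.7, 31.5, 98.7, 107.8, 9.8, 60.9, 79.1.
Season total = 881.3 DD.
Complete generations = ⌊881.3 / 380⌋ = 2.

2 generations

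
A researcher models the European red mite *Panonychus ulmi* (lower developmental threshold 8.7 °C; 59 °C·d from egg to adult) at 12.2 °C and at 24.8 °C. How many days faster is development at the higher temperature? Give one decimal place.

13.2 days

At 12.2 °C: 59 / (12.2 − 8.7) = 59 / 3.5 = 16.857 d.
At 24.8 °C: 59 / (24.8 − 8.7) = 59 / 16.1 = 3.665 d.
Difference = |16.857 − 3.665| = 13.193 ≈ 13.2 days.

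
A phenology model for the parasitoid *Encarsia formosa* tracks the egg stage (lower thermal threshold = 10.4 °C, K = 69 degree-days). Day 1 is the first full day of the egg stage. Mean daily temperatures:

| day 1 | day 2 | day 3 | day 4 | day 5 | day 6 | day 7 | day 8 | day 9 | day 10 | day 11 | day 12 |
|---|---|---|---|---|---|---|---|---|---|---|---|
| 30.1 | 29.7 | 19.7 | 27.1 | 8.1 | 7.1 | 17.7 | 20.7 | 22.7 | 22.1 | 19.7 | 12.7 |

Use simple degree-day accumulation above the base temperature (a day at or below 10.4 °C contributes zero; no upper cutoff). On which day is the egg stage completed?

day 7

Daily DD above 10.4 °C: 19.7, 19.3, 9.3, 16.7, 0.0, 0.0, 7.3, 10.3, 12.3, 11.7, 9.3, 2.3.
Cumulative: 19.7, 39.0, 48.3, 65.0, 65.0, 65.0, 72.3, 82.6, 94.9, 106.6, 115.9, 118.2.
The total first reaches 69 DD on day 7.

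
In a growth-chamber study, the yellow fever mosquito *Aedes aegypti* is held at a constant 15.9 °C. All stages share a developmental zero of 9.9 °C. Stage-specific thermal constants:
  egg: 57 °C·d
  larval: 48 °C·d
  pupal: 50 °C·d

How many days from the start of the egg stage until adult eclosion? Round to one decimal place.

25.8 days

Daily accumulation at 15.9 °C = 15.9 − 9.9 = 6.0 DD/day.
Total K = 57 + 48 + 50 = 155 DD.
Total duration = 155 / 6.0 = 25.833 ≈ 25.8 days.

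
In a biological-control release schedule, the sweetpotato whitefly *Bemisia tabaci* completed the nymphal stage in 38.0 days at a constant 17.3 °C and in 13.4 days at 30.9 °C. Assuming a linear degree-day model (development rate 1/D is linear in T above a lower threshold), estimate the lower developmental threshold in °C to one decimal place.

Under the model K = D·(T − T_b), so D₁·(T₁ − T_b) = D₂·(T₂ − T_b).
38.0·(17.3 − T_b) = 13.4·(30.9 − T_b)
T_b = (38.0·17.3 − 13.4·30.9) / (38.0 − 13.4) = 243.34 / 24.6 = 9.892 °C ≈ 9.9 °C.

9.9 °C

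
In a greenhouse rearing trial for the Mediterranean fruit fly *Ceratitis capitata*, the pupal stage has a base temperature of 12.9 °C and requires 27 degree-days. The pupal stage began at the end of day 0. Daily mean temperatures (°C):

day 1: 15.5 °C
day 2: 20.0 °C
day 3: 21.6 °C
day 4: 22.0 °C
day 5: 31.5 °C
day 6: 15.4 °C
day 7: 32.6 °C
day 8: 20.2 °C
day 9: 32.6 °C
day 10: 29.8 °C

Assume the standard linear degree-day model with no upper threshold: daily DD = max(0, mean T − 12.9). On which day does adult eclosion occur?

Daily DD above 12.9 °C: 2.6, 7.1, 8.7, 9.1, 18.6, 2.5, 19.7, 7.3, 19.7, 16.9.
Cumulative: 2.6, 9.7, 18.4, 27.5, 46.1, 48.6, 68.3, 75.6, 95.3, 112.2.
The total first reaches 27 DD on day 4.

day 4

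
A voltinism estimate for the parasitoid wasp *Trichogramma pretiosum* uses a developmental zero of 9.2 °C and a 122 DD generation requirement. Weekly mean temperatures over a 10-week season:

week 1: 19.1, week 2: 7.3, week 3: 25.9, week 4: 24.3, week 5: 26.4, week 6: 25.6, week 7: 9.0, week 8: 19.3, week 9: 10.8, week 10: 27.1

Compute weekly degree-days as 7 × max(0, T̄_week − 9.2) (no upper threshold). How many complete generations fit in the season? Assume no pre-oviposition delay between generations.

Weekly DD (7 × max(0, T̄ − 9.2)): 69.3, 0.0, 116.9, 105.7, 120.4, 114.8, 0.0, 70.7, 11.2, 125.3.
Season total = 734.3 DD.
Complete generations = ⌊734.3 / 122⌋ = 6.

6 generations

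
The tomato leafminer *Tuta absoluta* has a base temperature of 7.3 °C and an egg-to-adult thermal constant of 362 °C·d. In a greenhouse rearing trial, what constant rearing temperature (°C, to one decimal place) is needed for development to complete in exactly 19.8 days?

Required daily accumulation = 362 / 19.8 = 18.283 DD/day.
T = T_base + 18.283 = 7.3 + 18.283 = 25.583 ≈ 25.6 °C.

25.6 °C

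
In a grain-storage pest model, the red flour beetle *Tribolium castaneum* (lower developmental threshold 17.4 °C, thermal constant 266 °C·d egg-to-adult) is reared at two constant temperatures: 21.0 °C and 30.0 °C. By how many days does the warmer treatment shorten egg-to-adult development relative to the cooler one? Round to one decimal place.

At 21.0 °C: 266 / (21.0 − 17.4) = 266 / 3.6 = 73.889 d.
At 30.0 °C: 266 / (30.0 − 17.4) = 266 / 12.6 = 21.111 d.
Difference = |73.889 − 21.111| = 52.778 ≈ 52.8 days.

52.8 days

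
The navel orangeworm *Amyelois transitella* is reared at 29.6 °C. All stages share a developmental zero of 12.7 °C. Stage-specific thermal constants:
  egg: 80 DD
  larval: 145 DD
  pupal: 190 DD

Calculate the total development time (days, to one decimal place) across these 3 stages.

24.6 days

Daily accumulation at 29.6 °C = 29.6 − 12.7 = 16.9 DD/day.
Total K = 80 + 145 + 190 = 415 DD.
Total duration = 415 / 16.9 = 24.556 ≈ 24.6 days.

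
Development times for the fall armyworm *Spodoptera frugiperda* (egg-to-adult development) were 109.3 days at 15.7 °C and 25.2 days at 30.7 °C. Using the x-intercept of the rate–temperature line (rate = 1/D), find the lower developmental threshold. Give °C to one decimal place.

Equal thermal constants: D₁(T₁ − T_b) = D₂(T₂ − T_b).
109.3·(15.7 − T_b) = 25.2·(30.7 − T_b)
T_b = (109.3·15.7 − 25.2·30.7) / (109.3 − 25.2) = 942.37 / 84.1 = 11.205 °C ≈ 11.2 °C.

11.2 °C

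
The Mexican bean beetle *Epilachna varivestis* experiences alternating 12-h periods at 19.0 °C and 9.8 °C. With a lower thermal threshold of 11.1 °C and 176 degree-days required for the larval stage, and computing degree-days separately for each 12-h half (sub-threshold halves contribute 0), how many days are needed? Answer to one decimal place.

Day half: max(0, 19.0 − 11.1) × 0.5 = 7.9 × 0.5 = 3.95 DD.
Night half: max(0, 9.8 − 11.1) × 0.5 = 0.0 × 0.5 = 0.00 DD.
Per 24 h: 3.95 DD/day.
Duration = 176 / 3.95 = 44.557 ≈ 44.6 days.

44.6 days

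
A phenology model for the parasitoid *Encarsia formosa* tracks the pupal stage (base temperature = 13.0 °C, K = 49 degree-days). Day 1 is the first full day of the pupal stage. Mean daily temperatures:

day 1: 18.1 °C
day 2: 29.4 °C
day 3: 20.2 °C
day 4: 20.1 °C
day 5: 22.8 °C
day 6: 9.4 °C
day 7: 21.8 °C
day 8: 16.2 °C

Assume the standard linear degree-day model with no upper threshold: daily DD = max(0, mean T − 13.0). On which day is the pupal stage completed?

Daily DD above 13.0 °C: 5.1, 16.4, 7.2, 7.1, 9.8, 0.0, 8.8, 3.2.
Cumulative: 5.1, 21.5, 28.7, 35.8, 45.6, 45.6, 54.4, 57.6.
The total first reaches 49 DD on day 7.

day 7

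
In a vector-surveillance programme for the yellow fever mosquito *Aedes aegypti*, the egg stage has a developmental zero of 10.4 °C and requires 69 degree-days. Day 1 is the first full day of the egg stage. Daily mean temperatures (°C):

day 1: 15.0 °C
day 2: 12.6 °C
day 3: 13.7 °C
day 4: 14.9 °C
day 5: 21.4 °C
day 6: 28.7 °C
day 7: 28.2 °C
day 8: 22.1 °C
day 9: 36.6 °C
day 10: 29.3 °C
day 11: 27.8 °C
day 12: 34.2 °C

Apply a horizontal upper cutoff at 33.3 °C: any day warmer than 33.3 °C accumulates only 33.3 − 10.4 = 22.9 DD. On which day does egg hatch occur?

day 8

Daily DD above 10.4 °C (capped at 22.9): 4.6, 2.2, 3.3, 4.5, 11.0, 18.3, 17.8, 11.7, 22.9, 18.9, 17.4, 22.9.
Cumulative: 4.6, 6.8, 10.1, 14.6, 25.6, 43.9, 61.7, 73.4, 96.3, 115.2, 132.6, 155.5.
The total first reaches 69 DD on day 8.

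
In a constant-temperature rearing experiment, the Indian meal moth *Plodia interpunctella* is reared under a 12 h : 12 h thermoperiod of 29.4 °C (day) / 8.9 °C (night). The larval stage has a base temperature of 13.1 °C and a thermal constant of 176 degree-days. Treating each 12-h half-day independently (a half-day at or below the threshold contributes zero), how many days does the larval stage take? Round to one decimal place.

21.6 days

Day half: max(0, 29.4 − 13.1) × 0.5 = 16.3 × 0.5 = 8.15 DD.
Night half: max(0, 8.9 − 13.1) × 0.5 = 0.0 × 0.5 = 0.00 DD.
Per 24 h: 8.15 DD/day.
Duration = 176 / 8.15 = 21.595 ≈ 21.6 days.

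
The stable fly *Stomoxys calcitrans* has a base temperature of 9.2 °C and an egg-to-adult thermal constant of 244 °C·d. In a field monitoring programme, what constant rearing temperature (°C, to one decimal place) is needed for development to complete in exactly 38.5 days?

15.5 °C

Required daily accumulation = 244 / 38.5 = 6.338 DD/day.
T = T_base + 6.338 = 9.2 + 6.338 = 15.538 ≈ 15.5 °C.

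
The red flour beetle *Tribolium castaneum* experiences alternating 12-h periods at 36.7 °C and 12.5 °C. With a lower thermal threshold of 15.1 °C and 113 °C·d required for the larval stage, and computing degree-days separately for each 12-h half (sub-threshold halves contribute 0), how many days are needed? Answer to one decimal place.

Day half: max(0, 36.7 − 15.1) × 0.5 = 21.6 × 0.5 = 10.80 DD.
Night half: max(0, 12.5 − 15.1) × 0.5 = 0.0 × 0.5 = 0.00 DD.
Per 24 h: 10.80 DD/day.
Duration = 113 / 10.80 = 10.463 ≈ 10.5 days.

10.5 days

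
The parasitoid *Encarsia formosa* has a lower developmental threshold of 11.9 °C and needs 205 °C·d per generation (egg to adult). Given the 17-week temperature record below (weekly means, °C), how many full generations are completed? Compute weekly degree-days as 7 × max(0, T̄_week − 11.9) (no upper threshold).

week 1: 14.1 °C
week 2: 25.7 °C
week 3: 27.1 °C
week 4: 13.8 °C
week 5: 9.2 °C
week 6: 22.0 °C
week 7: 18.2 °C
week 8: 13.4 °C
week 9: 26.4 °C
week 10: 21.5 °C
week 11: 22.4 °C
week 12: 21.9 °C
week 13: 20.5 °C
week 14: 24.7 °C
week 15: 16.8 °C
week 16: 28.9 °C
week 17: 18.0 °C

Weekly DD (7 × max(0, T̄ − 11.9)): 15.4, 96.6, 106.4, 13.3, 0.0, 70.7, 44.1, 10.5, 101.5, 67.2, 73.5, 70.0, 60.2, 89.6, 34.3, 119.0, 42.7.
Season total = 1015.0 DD.
Complete generations = ⌊1015.0 / 205⌋ = 4.

4 generations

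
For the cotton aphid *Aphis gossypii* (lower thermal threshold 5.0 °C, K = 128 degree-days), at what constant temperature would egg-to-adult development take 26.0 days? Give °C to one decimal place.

9.9 °C

Required daily accumulation = 128 / 26.0 = 4.923 DD/day.
T = T_base + 4.923 = 5.0 + 4.923 = 9.923 ≈ 9.9 °C.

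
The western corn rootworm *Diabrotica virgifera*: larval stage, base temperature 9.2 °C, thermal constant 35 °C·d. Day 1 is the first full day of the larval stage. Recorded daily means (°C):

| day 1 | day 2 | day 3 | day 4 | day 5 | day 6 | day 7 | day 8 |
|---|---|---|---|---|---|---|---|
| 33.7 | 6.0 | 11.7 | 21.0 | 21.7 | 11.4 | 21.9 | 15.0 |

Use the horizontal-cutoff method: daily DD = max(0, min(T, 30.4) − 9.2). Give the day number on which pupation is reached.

Daily DD above 9.2 °C (capped at 21.2): 21.2, 0.0, 2.5, 11.8, 12.5, 2.2, 12.7, 5.8.
Cumulative: 21.2, 21.2, 23.7, 35.5, 48.0, 50.2, 62.9, 68.7.
The total first reaches 35 DD on day 4.

day 4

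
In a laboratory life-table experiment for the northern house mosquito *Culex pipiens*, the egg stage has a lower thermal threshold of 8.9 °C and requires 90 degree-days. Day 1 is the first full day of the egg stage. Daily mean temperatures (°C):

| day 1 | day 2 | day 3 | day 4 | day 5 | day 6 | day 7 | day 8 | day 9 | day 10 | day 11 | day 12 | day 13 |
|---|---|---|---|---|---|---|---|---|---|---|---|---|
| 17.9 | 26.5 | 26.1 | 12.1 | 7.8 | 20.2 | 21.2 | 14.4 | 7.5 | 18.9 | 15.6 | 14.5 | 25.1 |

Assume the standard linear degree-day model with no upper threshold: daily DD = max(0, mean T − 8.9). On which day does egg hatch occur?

day 11

Daily DD above 8.9 °C: 9.0, 17.6, 17.2, 3.2, 0.0, 11.3, 12.3, 5.5, 0.0, 10.0, 6.7, 5.6, 16.2.
Cumulative: 9.0, 26.6, 43.8, 47.0, 47.0, 58.3, 70.6, 76.1, 76.1, 86.1, 92.8, 98.4, 114.6.
The total first reaches 90 DD on day 11.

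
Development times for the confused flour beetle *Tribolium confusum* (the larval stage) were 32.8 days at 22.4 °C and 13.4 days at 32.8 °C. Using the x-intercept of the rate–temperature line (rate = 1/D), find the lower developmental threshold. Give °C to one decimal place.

15.2 °C

Equal thermal constants: D₁(T₁ − T_b) = D₂(T₂ − T_b).
32.8·(22.4 − T_b) = 13.4·(32.8 − T_b)
T_b = (32.8·22.4 − 13.4·32.8) / (32.8 − 13.4) = 295.20 / 19.4 = 15.216 °C ≈ 15.2 °C.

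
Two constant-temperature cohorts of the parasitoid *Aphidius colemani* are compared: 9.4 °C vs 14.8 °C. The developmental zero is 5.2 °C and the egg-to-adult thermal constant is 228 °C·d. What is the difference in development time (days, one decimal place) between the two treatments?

30.5 days

At 9.4 °C: 228 / (9.4 − 5.2) = 228 / 4.2 = 54.286 d.
At 14.8 °C: 228 / (14.8 − 5.2) = 228 / 9.6 = 23.750 d.
Difference = |54.286 − 23.750| = 30.536 ≈ 30.5 days.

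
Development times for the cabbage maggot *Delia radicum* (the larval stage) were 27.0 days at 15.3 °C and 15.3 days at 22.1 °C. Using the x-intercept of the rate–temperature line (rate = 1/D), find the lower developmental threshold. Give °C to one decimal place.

Linear rate model ⇒ the product D·(T − T_b) is constant across temperatures.
27.0·(15.3 − T_b) = 15.3·(22.1 − T_b)
T_b = (27.0·15.3 − 15.3·22.1) / (27.0 − 15.3) = 74.97 / 11.7 = 6.408 °C ≈ 6.4 °C.

6.4 °C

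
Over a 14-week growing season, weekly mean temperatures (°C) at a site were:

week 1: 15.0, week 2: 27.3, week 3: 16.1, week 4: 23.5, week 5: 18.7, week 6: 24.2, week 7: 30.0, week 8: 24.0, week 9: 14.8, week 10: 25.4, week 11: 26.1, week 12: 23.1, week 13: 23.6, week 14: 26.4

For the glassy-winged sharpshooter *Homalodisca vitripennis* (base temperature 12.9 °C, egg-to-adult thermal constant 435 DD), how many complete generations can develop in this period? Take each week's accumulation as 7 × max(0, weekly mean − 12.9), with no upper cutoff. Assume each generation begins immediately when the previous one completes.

Weekly DD (7 × max(0, T̄ − 12.9)): 14.7, 100.8, 22.4, 74.2, 40.6, 79.1, 119.7, 77.7, 13.3, 87.5, 92.4, 71.4, 74.9, 94.5.
Season total = 963.2 DD.
Complete generations = ⌊963.2 / 435⌋ = 2.

2 generations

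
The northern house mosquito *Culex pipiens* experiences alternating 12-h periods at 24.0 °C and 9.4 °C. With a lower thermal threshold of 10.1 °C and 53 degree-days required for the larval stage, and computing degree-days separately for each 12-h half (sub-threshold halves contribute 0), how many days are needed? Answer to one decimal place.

7.6 days

Day half: max(0, 24.0 − 10.1) × 0.5 = 13.9 × 0.5 = 6.95 DD.
Night half: max(0, 9.4 − 10.1) × 0.5 = 0.0 × 0.5 = 0.00 DD.
Per 24 h: 6.95 DD/day.
Duration = 53 / 6.95 = 7.626 ≈ 7.6 days.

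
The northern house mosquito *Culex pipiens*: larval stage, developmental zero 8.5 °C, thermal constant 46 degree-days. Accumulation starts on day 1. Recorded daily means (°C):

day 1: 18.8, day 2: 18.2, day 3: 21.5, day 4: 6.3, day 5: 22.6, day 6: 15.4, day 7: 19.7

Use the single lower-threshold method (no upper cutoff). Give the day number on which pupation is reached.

day 5

Daily DD above 8.5 °C: 10.3, 9.7, 13.0, 0.0, 14.1, 6.9, 11.2.
Cumulative: 10.3, 20.0, 33.0, 33.0, 47.1, 54.0, 65.2.
The total first reaches 46 DD on day 5.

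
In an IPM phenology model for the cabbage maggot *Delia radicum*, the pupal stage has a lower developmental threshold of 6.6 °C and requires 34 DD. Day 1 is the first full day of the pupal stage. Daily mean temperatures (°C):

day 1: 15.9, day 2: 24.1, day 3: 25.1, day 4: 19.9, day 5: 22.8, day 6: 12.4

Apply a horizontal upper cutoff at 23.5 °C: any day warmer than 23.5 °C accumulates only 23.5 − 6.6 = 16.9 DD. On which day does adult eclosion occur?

day 3

Daily DD above 6.6 °C (capped at 16.9): 9.3, 16.9, 16.9, 13.3, 16.2, 5.8.
Cumulative: 9.3, 26.2, 43.1, 56.4, 72.6, 78.4.
The total first reaches 34 DD on day 3.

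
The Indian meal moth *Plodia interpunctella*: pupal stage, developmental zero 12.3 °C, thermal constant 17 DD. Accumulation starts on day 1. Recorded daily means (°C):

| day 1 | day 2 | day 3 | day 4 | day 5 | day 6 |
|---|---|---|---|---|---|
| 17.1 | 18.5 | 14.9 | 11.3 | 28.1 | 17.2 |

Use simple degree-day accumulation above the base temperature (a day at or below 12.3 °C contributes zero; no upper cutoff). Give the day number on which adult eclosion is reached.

Daily DD above 12.3 °C: 4.8, 6.2, 2.6, 0.0, 15.8, 4.9.
Cumulative: 4.8, 11.0, 13.6, 13.6, 29.4, 34.3.
The total first reaches 17 DD on day 5.

day 5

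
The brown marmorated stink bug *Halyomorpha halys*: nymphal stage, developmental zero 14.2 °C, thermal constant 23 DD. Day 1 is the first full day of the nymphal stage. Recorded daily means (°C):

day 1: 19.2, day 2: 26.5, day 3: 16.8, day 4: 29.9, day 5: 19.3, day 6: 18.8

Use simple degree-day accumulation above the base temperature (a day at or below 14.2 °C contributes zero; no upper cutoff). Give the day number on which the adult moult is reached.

day 4

Daily DD above 14.2 °C: 5.0, 12.3, 2.6, 15.7, 5.1, 4.6.
Cumulative: 5.0, 17.3, 19.9, 35.6, 40.7, 45.3.
The total first reaches 23 DD on day 4.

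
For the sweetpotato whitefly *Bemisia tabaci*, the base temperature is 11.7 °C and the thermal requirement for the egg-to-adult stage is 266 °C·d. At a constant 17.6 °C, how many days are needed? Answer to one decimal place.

Daily accumulation = 17.6 − 11.7 = 5.9 DD/day.
Duration = 266 / 5.9 = 45.085 ≈ 45.1 days.

45.1 days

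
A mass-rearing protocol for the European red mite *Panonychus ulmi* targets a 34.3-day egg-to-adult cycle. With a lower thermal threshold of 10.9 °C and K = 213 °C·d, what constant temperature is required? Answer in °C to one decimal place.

Required daily accumulation = 213 / 34.3 = 6.210 DD/day.
T = T_base + 6.210 = 10.9 + 6.210 = 17.110 ≈ 17.1 °C.

17.1 °C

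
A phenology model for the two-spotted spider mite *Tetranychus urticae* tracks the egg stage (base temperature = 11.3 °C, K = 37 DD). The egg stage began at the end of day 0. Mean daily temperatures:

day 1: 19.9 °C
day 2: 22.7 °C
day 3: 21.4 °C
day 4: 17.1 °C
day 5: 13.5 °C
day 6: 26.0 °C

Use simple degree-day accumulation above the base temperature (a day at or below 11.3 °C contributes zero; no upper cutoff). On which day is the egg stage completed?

Daily DD above 11.3 °C: 8.6, 11.4, 10.1, 5.8, 2.2, 14.7.
Cumulative: 8.6, 20.0, 30.1, 35.9, 38.1, 52.8.
The total first reaches 37 DD on day 5.

day 5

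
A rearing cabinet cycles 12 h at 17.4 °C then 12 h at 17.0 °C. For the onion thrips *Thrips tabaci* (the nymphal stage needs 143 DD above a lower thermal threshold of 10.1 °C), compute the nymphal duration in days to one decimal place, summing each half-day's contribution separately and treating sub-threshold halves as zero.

20.1 days

Day half: max(0, 17.4 − 10.1) × 0.5 = 7.3 × 0.5 = 3.65 DD.
Night half: max(0, 17.0 − 10.1) × 0.5 = 6.9 × 0.5 = 3.45 DD.
Per 24 h: 7.10 DD/day.
Duration = 143 / 7.10 = 20.141 ≈ 20.1 days.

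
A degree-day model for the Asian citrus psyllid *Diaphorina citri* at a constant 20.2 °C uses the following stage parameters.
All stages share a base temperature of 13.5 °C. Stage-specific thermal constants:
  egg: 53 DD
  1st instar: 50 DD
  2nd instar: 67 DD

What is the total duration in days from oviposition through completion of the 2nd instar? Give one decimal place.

Daily accumulation at 20.2 °C = 20.2 − 13.5 = 6.7 DD/day.
Total K = 53 + 50 + 67 = 170 DD.
Total duration = 170 / 6.7 = 25.373 ≈ 25.4 days.

25.4 days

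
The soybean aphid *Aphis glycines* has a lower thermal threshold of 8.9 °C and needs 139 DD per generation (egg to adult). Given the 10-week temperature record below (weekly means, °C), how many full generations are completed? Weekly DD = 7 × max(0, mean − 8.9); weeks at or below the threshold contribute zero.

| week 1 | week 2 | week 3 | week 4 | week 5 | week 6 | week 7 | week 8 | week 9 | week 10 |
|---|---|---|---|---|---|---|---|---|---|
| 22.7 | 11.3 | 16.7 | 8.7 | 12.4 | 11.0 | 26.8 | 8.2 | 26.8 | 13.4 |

Weekly DD (7 × max(0, T̄ − 8.9)): 96.6, 16.8, 54.6, 0.0, 24.5, 14.7, 125.3, 0.0, 125.3, 31.5.
Season total = 489.3 DD.
Complete generations = ⌊489.3 / 139⌋ = 3.

3 generations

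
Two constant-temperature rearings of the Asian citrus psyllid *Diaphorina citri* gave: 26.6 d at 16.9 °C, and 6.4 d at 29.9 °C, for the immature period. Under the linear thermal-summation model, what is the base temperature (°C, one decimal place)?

12.8 °C

Under the model K = D·(T − T_b), so D₁·(T₁ − T_b) = D₂·(T₂ − T_b).
26.6·(16.9 − T_b) = 6.4·(29.9 − T_b)
T_b = (26.6·16.9 − 6.4·29.9) / (26.6 − 6.4) = 258.18 / 20.2 = 12.781 °C ≈ 12.8 °C.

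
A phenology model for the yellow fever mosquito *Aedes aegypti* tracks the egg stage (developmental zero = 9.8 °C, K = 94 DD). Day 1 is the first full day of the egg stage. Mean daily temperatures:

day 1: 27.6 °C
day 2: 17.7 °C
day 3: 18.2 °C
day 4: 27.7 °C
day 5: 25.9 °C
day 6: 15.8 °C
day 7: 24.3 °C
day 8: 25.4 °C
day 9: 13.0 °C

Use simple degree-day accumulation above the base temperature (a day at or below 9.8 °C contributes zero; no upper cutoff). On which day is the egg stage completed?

day 8

Daily DD above 9.8 °C: 17.8, 7.9, 8.4, 17.9, 16.1, 6.0, 14.5, 15.6, 3.2.
Cumulative: 17.8, 25.7, 34.1, 52.0, 68.1, 74.1, 88.6, 104.2, 107.4.
The total first reaches 94 DD on day 8.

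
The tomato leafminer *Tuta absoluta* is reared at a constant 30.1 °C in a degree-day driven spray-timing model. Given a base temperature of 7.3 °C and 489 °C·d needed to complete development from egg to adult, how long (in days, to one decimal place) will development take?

Daily accumulation = 30.1 − 7.3 = 22.8 DD/day.
Duration = 489 / 22.8 = 21.447 ≈ 21.4 days.

21.4 days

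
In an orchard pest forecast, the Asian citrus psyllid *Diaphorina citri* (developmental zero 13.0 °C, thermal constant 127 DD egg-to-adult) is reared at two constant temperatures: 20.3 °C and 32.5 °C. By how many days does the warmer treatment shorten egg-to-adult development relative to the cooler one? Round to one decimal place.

At 20.3 °C: 127 / (20.3 − 13.0) = 127 / 7.3 = 17.397 d.
At 32.5 °C: 127 / (32.5 − 13.0) = 127 / 19.5 = 6.513 d.
Difference = |17.397 − 6.513| = 10.884 ≈ 10.9 days.

10.9 days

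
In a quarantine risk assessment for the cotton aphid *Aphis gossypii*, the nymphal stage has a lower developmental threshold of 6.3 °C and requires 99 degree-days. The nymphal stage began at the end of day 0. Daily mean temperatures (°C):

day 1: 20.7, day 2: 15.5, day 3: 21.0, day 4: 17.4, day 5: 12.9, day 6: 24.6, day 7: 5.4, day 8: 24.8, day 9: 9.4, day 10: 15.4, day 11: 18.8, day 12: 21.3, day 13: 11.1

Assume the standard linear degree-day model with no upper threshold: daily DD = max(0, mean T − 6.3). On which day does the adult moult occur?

day 10

Daily DD above 6.3 °C: 14.4, 9.2, 14.7, 11.1, 6.6, 18.3, 0.0, 18.5, 3.1, 9.1, 12.5, 15.0, 4.8.
Cumulative: 14.4, 23.6, 38.3, 49.4, 56.0, 74.3, 74.3, 92.8, 95.9, 105.0, 117.5, 132.5, 137.3.
The total first reaches 99 DD on day 10.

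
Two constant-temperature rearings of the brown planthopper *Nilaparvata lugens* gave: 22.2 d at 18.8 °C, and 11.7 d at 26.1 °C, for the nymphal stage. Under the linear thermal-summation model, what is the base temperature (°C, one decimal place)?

Under the model K = D·(T − T_b), so D₁·(T₁ − T_b) = D₂·(T₂ − T_b).
22.2·(18.8 − T_b) = 11.7·(26.1 − T_b)
T_b = (22.2·18.8 − 11.7·26.1) / (22.2 − 11.7) = 111.99 / 10.5 = 10.666 °C ≈ 10.7 °C.

10.7 °C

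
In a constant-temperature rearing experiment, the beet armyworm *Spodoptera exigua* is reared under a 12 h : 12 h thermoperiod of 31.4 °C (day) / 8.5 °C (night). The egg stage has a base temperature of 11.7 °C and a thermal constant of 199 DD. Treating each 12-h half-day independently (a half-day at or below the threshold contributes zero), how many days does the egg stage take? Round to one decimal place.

20.2 days

Day half: max(0, 31.4 − 11.7) × 0.5 = 19.7 × 0.5 = 9.85 DD.
Night half: max(0, 8.5 − 11.7) × 0.5 = 0.0 × 0.5 = 0.00 DD.
Per 24 h: 9.85 DD/day.
Duration = 199 / 9.85 = 20.203 ≈ 20.2 days.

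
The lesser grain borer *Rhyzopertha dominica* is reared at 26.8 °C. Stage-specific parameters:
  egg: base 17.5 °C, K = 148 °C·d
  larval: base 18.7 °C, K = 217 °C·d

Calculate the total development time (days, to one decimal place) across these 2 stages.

egg: 148 / (26.8 − 17.5) = 148 / 9.3 = 15.914 d.
larval: 217 / (26.8 − 18.7) = 217 / 8.1 = 26.790 d.
Sum = 42.704 ≈ 42.7 days.

42.7 days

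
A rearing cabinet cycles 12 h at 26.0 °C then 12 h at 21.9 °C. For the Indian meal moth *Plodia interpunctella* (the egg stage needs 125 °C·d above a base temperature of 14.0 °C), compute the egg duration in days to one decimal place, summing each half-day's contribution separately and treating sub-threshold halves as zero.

Day half: max(0, 26.0 − 14.0) × 0.5 = 12.0 × 0.5 = 6.00 DD.
Night half: max(0, 21.9 − 14.0) × 0.5 = 7.9 × 0.5 = 3.95 DD.
Per 24 h: 9.95 DD/day.
Duration = 125 / 9.95 = 12.563 ≈ 12.6 days.

12.6 days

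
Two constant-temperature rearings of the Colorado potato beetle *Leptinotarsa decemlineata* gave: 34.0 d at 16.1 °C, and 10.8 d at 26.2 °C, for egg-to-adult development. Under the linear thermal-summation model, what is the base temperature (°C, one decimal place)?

Equal thermal constants: D₁(T₁ − T_b) = D₂(T₂ − T_b).
34.0·(16.1 − T_b) = 10.8·(26.2 − T_b)
T_b = (34.0·16.1 − 10.8·26.2) / (34.0 − 10.8) = 264.44 / 23.2 = 11.398 °C ≈ 11.4 °C.

11.4 °C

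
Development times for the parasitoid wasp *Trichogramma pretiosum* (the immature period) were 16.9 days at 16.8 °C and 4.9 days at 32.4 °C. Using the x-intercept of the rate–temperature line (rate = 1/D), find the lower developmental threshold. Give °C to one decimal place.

10.4 °C

Linear rate model ⇒ the product D·(T − T_b) is constant across temperatures.
16.9·(16.8 − T_b) = 4.9·(32.4 − T_b)
T_b = (16.9·16.8 − 4.9·32.4) / (16.9 − 4.9) = 125.16 / 12.0 = 10.430 °C ≈ 10.4 °C.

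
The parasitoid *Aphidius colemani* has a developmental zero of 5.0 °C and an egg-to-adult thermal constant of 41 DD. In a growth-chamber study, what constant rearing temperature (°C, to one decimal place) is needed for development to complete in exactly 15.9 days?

7.6 °C

Required daily accumulation = 41 / 15.9 = 2.579 DD/day.
T = T_base + 2.579 = 5.0 + 2.579 = 7.579 ≈ 7.6 °C.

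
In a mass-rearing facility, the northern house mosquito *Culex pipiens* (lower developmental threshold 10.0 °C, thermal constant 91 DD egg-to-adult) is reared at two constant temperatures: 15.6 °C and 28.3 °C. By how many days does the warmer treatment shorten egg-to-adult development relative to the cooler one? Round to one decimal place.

11.3 days

At 15.6 °C: 91 / (15.6 − 10.0) = 91 / 5.6 = 16.250 d.
At 28.3 °C: 91 / (28.3 − 10.0) = 91 / 18.3 = 4.973 d.
Difference = |16.250 − 4.973| = 11.277 ≈ 11.3 days.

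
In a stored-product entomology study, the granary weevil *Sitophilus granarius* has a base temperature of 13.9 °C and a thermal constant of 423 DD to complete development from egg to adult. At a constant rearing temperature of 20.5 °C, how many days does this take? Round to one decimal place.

64.1 days

Daily accumulation = 20.5 − 13.9 = 6.6 DD/day.
Duration = 423 / 6.6 = 64.091 ≈ 64.1 days.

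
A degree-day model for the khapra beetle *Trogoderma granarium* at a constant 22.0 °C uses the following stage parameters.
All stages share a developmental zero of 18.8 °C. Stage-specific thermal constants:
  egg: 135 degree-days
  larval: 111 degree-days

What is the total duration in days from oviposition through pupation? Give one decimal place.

Daily accumulation at 22.0 °C = 22.0 − 18.8 = 3.2 DD/day.
Total K = 135 + 111 = 246 DD.
Total duration = 246 / 3.2 = 76.875 ≈ 76.9 days.

76.9 days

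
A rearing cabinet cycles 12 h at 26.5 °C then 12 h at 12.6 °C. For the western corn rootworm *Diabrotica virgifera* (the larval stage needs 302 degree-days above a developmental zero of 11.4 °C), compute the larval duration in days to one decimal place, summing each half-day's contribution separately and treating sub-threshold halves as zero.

Day half: max(0, 26.5 − 11.4) × 0.5 = 15.1 × 0.5 = 7.55 DD.
Night half: max(0, 12.6 − 11.4) × 0.5 = 1.2 × 0.5 = 0.60 DD.
Per 24 h: 8.15 DD/day.
Duration = 302 / 8.15 = 37.055 ≈ 37.1 days.

37.1 days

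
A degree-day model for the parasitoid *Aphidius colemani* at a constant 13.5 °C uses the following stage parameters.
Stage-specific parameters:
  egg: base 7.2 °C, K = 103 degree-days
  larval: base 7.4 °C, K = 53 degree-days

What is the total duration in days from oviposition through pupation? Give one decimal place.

egg: 103 / (13.5 − 7.2) = 103 / 6.3 = 16.349 d.
larval: 53 / (13.5 − 7.4) = 53 / 6.1 = 8.689 d.
Sum = 25.038 ≈ 25.0 days.

25.0 days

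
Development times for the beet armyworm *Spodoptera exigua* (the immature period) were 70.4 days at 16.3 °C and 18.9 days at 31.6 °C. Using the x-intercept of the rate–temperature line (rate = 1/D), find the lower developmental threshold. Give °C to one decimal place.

10.7 °C

Under the model K = D·(T − T_b), so D₁·(T₁ − T_b) = D₂·(T₂ − T_b).
70.4·(16.3 − T_b) = 18.9·(31.6 − T_b)
T_b = (70.4·16.3 − 18.9·31.6) / (70.4 − 18.9) = 550.28 / 51.5 = 10.685 °C ≈ 10.7 °C.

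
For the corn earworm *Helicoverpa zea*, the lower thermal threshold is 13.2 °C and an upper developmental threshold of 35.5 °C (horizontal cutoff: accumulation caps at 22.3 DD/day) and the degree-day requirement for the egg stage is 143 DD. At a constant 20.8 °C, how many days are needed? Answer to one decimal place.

Daily accumulation = 20.8 − 13.2 = 7.6 DD/day.
Duration = 143 / 7.6 = 18.816 ≈ 18.8 days.

18.8 days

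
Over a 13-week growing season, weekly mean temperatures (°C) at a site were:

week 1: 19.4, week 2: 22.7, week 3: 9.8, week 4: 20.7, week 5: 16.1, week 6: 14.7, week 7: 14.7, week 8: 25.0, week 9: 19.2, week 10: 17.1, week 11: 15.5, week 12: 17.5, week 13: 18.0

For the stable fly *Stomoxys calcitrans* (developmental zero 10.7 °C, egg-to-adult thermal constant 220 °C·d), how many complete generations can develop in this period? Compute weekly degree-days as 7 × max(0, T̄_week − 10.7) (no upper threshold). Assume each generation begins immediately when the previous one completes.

Weekly DD (7 × max(0, T̄ − 10.7)): 60.9, 84.0, 0.0, 70.0, 37.8, 28.0, 28.0, 100.1, 59.5, 44.8, 33.6, 47.6, 51.1.
Season total = 645.4 DD.
Complete generations = ⌊645.4 / 220⌋ = 2.

2 generations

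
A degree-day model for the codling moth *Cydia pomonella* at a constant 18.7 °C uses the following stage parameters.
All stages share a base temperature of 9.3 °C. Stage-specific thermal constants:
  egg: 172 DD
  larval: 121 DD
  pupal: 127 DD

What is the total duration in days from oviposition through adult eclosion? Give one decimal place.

44.7 days

Daily accumulation at 18.7 °C = 18.7 − 9.3 = 9.4 DD/day.
Total K = 172 + 121 + 127 = 420 DD.
Total duration = 420 / 9.4 = 44.681 ≈ 44.7 days.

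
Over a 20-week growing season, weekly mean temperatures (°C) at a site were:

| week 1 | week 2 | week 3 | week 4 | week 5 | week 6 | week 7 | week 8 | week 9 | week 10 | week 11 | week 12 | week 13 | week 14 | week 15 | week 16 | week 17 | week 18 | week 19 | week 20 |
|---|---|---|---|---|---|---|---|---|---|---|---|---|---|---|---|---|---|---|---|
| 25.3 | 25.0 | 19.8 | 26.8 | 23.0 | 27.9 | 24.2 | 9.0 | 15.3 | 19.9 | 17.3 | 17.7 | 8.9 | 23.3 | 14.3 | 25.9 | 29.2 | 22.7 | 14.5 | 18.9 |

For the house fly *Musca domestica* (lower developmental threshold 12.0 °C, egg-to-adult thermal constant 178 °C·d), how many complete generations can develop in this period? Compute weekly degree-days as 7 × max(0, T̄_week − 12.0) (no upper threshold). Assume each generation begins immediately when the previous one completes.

6 generations

Weekly DD (7 × max(0, T̄ − 12.0)): 93.1, 91.0, 54.6, 103.6, 77.0, 111.3, 85.4, 0.0, 23.1, 55.3, 37.1, 39.9, 0.0, 79.1, 16.1, 97.3, 120.4, 74.9, 17.5, 48.3.
Season total = 1225.0 DD.
Complete generations = ⌊1225.0 / 178⌋ = 6.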